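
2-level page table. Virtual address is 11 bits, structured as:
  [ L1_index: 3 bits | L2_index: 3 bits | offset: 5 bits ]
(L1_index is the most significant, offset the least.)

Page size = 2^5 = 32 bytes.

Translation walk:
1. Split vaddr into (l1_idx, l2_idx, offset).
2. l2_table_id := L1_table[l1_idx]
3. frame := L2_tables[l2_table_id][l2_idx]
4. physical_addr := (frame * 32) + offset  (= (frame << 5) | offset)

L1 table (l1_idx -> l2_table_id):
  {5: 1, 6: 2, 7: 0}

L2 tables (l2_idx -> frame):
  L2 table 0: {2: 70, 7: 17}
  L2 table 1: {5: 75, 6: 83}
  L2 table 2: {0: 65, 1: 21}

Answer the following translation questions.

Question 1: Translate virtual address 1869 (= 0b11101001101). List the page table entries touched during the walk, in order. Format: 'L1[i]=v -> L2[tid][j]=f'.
Answer: L1[7]=0 -> L2[0][2]=70

Derivation:
vaddr = 1869 = 0b11101001101
Split: l1_idx=7, l2_idx=2, offset=13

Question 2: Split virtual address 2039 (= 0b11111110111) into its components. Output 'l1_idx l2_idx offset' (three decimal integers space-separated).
Answer: 7 7 23

Derivation:
vaddr = 2039 = 0b11111110111
  top 3 bits -> l1_idx = 7
  next 3 bits -> l2_idx = 7
  bottom 5 bits -> offset = 23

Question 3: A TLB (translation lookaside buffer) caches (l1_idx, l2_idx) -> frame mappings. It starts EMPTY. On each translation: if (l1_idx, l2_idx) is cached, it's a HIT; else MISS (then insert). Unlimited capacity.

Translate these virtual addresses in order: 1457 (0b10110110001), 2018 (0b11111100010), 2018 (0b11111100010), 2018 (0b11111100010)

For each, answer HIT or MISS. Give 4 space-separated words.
vaddr=1457: (5,5) not in TLB -> MISS, insert
vaddr=2018: (7,7) not in TLB -> MISS, insert
vaddr=2018: (7,7) in TLB -> HIT
vaddr=2018: (7,7) in TLB -> HIT

Answer: MISS MISS HIT HIT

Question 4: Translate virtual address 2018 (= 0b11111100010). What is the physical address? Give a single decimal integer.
vaddr = 2018 = 0b11111100010
Split: l1_idx=7, l2_idx=7, offset=2
L1[7] = 0
L2[0][7] = 17
paddr = 17 * 32 + 2 = 546

Answer: 546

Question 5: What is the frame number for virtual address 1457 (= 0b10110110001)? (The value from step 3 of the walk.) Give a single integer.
Answer: 75

Derivation:
vaddr = 1457: l1_idx=5, l2_idx=5
L1[5] = 1; L2[1][5] = 75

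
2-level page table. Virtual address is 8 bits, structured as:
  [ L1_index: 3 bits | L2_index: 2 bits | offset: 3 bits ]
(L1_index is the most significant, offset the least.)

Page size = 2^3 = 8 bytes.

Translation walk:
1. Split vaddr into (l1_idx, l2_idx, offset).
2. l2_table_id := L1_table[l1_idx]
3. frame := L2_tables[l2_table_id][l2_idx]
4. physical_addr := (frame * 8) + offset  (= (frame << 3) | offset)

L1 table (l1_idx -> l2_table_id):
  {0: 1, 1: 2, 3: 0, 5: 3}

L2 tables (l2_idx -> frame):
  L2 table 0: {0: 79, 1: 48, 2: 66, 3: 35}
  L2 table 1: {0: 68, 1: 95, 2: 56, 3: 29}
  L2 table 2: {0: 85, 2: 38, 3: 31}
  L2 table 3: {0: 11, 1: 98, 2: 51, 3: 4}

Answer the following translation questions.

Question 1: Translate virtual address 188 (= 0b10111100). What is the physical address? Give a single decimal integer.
vaddr = 188 = 0b10111100
Split: l1_idx=5, l2_idx=3, offset=4
L1[5] = 3
L2[3][3] = 4
paddr = 4 * 8 + 4 = 36

Answer: 36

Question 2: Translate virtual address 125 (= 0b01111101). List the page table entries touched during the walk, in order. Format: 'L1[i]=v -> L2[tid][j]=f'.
vaddr = 125 = 0b01111101
Split: l1_idx=3, l2_idx=3, offset=5

Answer: L1[3]=0 -> L2[0][3]=35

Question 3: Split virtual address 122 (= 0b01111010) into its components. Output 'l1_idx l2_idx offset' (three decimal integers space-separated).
vaddr = 122 = 0b01111010
  top 3 bits -> l1_idx = 3
  next 2 bits -> l2_idx = 3
  bottom 3 bits -> offset = 2

Answer: 3 3 2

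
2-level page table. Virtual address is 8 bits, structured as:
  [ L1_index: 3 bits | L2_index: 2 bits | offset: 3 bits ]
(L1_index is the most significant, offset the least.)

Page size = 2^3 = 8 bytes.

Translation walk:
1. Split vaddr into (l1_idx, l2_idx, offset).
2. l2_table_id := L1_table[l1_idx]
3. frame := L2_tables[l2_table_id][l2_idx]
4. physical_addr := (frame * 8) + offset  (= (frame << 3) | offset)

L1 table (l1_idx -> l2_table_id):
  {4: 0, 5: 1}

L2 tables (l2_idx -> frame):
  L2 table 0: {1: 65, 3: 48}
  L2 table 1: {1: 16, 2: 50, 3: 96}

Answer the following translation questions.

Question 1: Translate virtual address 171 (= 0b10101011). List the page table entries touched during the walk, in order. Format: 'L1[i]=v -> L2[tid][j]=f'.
Answer: L1[5]=1 -> L2[1][1]=16

Derivation:
vaddr = 171 = 0b10101011
Split: l1_idx=5, l2_idx=1, offset=3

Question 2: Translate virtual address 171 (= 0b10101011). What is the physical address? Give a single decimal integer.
vaddr = 171 = 0b10101011
Split: l1_idx=5, l2_idx=1, offset=3
L1[5] = 1
L2[1][1] = 16
paddr = 16 * 8 + 3 = 131

Answer: 131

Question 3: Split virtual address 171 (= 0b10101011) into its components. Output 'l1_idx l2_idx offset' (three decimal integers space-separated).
vaddr = 171 = 0b10101011
  top 3 bits -> l1_idx = 5
  next 2 bits -> l2_idx = 1
  bottom 3 bits -> offset = 3

Answer: 5 1 3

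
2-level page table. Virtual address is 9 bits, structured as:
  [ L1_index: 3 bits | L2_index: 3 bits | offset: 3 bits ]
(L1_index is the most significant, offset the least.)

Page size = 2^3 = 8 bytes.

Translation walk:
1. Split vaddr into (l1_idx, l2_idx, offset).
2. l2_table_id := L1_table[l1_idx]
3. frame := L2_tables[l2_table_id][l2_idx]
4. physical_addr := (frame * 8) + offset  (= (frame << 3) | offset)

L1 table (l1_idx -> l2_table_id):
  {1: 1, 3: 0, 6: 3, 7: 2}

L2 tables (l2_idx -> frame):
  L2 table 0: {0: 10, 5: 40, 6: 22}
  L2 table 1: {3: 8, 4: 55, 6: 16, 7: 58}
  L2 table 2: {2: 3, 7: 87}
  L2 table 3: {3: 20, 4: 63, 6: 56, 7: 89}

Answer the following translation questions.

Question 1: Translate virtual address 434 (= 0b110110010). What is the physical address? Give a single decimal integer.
vaddr = 434 = 0b110110010
Split: l1_idx=6, l2_idx=6, offset=2
L1[6] = 3
L2[3][6] = 56
paddr = 56 * 8 + 2 = 450

Answer: 450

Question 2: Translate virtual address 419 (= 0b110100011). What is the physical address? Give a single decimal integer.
vaddr = 419 = 0b110100011
Split: l1_idx=6, l2_idx=4, offset=3
L1[6] = 3
L2[3][4] = 63
paddr = 63 * 8 + 3 = 507

Answer: 507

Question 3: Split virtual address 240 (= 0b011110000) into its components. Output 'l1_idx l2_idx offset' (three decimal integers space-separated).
Answer: 3 6 0

Derivation:
vaddr = 240 = 0b011110000
  top 3 bits -> l1_idx = 3
  next 3 bits -> l2_idx = 6
  bottom 3 bits -> offset = 0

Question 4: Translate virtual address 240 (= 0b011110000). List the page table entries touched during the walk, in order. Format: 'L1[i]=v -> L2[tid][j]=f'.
Answer: L1[3]=0 -> L2[0][6]=22

Derivation:
vaddr = 240 = 0b011110000
Split: l1_idx=3, l2_idx=6, offset=0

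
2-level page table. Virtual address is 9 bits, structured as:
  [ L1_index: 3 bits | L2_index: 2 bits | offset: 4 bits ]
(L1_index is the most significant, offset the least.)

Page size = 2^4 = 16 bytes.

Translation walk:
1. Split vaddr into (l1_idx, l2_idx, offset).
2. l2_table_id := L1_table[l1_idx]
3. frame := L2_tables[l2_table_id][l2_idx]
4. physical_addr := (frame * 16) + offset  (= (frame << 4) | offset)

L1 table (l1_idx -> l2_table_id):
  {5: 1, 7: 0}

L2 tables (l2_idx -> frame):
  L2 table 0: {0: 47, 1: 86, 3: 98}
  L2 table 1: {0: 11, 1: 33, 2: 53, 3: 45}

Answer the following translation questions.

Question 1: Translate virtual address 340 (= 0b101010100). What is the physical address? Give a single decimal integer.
vaddr = 340 = 0b101010100
Split: l1_idx=5, l2_idx=1, offset=4
L1[5] = 1
L2[1][1] = 33
paddr = 33 * 16 + 4 = 532

Answer: 532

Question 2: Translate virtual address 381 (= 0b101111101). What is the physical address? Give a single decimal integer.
Answer: 733

Derivation:
vaddr = 381 = 0b101111101
Split: l1_idx=5, l2_idx=3, offset=13
L1[5] = 1
L2[1][3] = 45
paddr = 45 * 16 + 13 = 733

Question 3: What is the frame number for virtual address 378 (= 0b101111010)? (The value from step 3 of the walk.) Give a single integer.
Answer: 45

Derivation:
vaddr = 378: l1_idx=5, l2_idx=3
L1[5] = 1; L2[1][3] = 45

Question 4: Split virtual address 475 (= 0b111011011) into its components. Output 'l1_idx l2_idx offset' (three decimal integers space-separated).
Answer: 7 1 11

Derivation:
vaddr = 475 = 0b111011011
  top 3 bits -> l1_idx = 7
  next 2 bits -> l2_idx = 1
  bottom 4 bits -> offset = 11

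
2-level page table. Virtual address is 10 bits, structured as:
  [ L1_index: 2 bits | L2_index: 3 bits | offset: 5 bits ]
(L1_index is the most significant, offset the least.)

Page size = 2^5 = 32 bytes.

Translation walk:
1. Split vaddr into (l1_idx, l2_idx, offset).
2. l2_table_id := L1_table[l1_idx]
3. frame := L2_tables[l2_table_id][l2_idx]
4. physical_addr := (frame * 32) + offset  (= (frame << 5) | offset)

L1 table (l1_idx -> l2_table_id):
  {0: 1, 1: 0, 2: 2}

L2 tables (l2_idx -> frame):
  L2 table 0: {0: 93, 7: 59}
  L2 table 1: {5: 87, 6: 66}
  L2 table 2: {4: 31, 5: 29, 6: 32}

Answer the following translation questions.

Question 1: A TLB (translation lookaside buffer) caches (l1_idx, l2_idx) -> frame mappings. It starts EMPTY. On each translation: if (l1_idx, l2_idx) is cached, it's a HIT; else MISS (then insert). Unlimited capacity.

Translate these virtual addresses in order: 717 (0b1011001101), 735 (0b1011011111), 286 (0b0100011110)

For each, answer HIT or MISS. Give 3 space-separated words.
vaddr=717: (2,6) not in TLB -> MISS, insert
vaddr=735: (2,6) in TLB -> HIT
vaddr=286: (1,0) not in TLB -> MISS, insert

Answer: MISS HIT MISS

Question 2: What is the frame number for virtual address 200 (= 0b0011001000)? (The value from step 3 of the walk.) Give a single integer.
Answer: 66

Derivation:
vaddr = 200: l1_idx=0, l2_idx=6
L1[0] = 1; L2[1][6] = 66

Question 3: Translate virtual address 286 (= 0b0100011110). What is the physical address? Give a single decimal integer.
vaddr = 286 = 0b0100011110
Split: l1_idx=1, l2_idx=0, offset=30
L1[1] = 0
L2[0][0] = 93
paddr = 93 * 32 + 30 = 3006

Answer: 3006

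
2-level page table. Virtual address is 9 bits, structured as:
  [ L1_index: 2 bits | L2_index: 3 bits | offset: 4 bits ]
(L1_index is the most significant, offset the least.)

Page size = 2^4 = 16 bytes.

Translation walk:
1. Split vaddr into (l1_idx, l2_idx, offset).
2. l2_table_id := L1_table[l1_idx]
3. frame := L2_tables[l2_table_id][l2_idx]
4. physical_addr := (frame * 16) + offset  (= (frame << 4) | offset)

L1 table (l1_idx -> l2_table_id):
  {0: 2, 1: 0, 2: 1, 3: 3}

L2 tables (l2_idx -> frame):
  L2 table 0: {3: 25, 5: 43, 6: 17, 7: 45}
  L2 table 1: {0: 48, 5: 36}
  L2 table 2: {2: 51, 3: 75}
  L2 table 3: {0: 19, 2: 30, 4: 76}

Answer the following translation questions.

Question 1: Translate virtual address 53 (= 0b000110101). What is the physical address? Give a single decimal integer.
vaddr = 53 = 0b000110101
Split: l1_idx=0, l2_idx=3, offset=5
L1[0] = 2
L2[2][3] = 75
paddr = 75 * 16 + 5 = 1205

Answer: 1205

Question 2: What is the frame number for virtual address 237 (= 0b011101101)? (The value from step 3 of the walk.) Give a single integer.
vaddr = 237: l1_idx=1, l2_idx=6
L1[1] = 0; L2[0][6] = 17

Answer: 17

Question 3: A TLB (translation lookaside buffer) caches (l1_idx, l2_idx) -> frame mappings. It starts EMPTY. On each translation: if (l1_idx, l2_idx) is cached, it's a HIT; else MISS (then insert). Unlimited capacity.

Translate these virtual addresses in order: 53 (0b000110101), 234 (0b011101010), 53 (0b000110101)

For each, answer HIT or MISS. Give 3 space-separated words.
Answer: MISS MISS HIT

Derivation:
vaddr=53: (0,3) not in TLB -> MISS, insert
vaddr=234: (1,6) not in TLB -> MISS, insert
vaddr=53: (0,3) in TLB -> HIT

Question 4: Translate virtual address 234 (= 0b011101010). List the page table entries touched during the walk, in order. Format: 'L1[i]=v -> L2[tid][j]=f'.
vaddr = 234 = 0b011101010
Split: l1_idx=1, l2_idx=6, offset=10

Answer: L1[1]=0 -> L2[0][6]=17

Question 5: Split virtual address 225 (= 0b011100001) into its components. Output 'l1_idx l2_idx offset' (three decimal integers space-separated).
Answer: 1 6 1

Derivation:
vaddr = 225 = 0b011100001
  top 2 bits -> l1_idx = 1
  next 3 bits -> l2_idx = 6
  bottom 4 bits -> offset = 1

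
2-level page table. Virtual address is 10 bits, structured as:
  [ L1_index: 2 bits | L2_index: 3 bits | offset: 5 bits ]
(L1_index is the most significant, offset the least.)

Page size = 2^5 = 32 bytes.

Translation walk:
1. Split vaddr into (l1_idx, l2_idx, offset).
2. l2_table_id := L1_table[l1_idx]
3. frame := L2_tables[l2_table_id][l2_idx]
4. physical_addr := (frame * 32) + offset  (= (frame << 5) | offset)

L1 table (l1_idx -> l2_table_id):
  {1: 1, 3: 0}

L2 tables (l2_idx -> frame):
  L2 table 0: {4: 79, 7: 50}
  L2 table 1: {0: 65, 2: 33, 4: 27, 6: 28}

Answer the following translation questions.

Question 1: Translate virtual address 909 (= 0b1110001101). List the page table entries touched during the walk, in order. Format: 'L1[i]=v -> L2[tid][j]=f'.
Answer: L1[3]=0 -> L2[0][4]=79

Derivation:
vaddr = 909 = 0b1110001101
Split: l1_idx=3, l2_idx=4, offset=13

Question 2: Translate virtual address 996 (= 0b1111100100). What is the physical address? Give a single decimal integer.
vaddr = 996 = 0b1111100100
Split: l1_idx=3, l2_idx=7, offset=4
L1[3] = 0
L2[0][7] = 50
paddr = 50 * 32 + 4 = 1604

Answer: 1604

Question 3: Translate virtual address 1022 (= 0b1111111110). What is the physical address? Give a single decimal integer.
vaddr = 1022 = 0b1111111110
Split: l1_idx=3, l2_idx=7, offset=30
L1[3] = 0
L2[0][7] = 50
paddr = 50 * 32 + 30 = 1630

Answer: 1630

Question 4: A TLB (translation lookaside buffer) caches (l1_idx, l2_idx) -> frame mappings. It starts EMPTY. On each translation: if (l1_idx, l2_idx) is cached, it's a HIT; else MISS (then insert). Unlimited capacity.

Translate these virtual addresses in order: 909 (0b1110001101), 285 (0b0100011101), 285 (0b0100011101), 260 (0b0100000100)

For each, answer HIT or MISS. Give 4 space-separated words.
vaddr=909: (3,4) not in TLB -> MISS, insert
vaddr=285: (1,0) not in TLB -> MISS, insert
vaddr=285: (1,0) in TLB -> HIT
vaddr=260: (1,0) in TLB -> HIT

Answer: MISS MISS HIT HIT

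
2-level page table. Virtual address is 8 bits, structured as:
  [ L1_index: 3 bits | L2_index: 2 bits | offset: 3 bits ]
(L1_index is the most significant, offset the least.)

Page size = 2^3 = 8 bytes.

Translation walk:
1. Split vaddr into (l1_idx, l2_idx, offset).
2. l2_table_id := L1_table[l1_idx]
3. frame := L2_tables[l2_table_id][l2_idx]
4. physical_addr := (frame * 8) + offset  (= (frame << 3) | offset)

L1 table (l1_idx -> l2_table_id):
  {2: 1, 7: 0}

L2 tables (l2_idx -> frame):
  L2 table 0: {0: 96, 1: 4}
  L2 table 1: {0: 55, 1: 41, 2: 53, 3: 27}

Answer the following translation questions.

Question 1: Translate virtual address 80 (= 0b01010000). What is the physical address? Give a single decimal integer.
Answer: 424

Derivation:
vaddr = 80 = 0b01010000
Split: l1_idx=2, l2_idx=2, offset=0
L1[2] = 1
L2[1][2] = 53
paddr = 53 * 8 + 0 = 424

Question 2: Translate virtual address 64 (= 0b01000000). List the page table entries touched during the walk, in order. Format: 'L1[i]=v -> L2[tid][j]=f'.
vaddr = 64 = 0b01000000
Split: l1_idx=2, l2_idx=0, offset=0

Answer: L1[2]=1 -> L2[1][0]=55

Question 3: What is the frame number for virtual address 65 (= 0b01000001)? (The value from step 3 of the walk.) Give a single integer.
vaddr = 65: l1_idx=2, l2_idx=0
L1[2] = 1; L2[1][0] = 55

Answer: 55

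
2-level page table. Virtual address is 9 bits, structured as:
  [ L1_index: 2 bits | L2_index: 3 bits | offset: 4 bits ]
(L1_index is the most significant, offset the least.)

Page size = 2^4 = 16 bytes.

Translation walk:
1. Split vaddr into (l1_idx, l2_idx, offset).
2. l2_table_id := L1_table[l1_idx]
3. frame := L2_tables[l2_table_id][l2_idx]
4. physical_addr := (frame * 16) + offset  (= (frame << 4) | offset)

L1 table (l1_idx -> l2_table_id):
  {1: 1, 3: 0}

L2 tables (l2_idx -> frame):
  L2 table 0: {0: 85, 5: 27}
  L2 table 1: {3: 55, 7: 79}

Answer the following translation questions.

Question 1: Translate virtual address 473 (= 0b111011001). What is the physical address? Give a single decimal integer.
vaddr = 473 = 0b111011001
Split: l1_idx=3, l2_idx=5, offset=9
L1[3] = 0
L2[0][5] = 27
paddr = 27 * 16 + 9 = 441

Answer: 441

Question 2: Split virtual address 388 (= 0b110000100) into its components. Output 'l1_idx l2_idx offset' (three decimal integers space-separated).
vaddr = 388 = 0b110000100
  top 2 bits -> l1_idx = 3
  next 3 bits -> l2_idx = 0
  bottom 4 bits -> offset = 4

Answer: 3 0 4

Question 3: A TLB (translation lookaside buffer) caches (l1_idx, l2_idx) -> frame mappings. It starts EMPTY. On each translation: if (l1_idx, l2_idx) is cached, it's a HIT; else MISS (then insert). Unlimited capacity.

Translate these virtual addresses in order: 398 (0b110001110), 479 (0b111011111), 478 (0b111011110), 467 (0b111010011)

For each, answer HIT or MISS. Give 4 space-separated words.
vaddr=398: (3,0) not in TLB -> MISS, insert
vaddr=479: (3,5) not in TLB -> MISS, insert
vaddr=478: (3,5) in TLB -> HIT
vaddr=467: (3,5) in TLB -> HIT

Answer: MISS MISS HIT HIT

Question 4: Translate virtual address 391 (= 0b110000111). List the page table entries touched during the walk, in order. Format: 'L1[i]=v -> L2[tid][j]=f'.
Answer: L1[3]=0 -> L2[0][0]=85

Derivation:
vaddr = 391 = 0b110000111
Split: l1_idx=3, l2_idx=0, offset=7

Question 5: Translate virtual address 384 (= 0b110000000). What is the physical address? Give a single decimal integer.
vaddr = 384 = 0b110000000
Split: l1_idx=3, l2_idx=0, offset=0
L1[3] = 0
L2[0][0] = 85
paddr = 85 * 16 + 0 = 1360

Answer: 1360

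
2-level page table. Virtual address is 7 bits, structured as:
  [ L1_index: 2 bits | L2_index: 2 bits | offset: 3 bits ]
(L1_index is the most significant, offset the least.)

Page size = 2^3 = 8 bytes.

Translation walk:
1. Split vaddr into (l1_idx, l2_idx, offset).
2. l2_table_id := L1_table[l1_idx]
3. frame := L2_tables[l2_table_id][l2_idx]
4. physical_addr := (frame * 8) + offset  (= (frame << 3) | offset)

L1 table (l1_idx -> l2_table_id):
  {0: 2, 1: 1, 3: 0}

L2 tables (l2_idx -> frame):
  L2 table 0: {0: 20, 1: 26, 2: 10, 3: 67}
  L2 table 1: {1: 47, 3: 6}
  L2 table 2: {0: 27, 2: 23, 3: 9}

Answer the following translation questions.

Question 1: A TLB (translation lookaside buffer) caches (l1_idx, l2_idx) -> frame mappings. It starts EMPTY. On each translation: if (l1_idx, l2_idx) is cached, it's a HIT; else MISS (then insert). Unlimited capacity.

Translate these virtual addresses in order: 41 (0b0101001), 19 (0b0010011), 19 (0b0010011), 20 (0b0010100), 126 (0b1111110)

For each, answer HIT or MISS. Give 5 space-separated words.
vaddr=41: (1,1) not in TLB -> MISS, insert
vaddr=19: (0,2) not in TLB -> MISS, insert
vaddr=19: (0,2) in TLB -> HIT
vaddr=20: (0,2) in TLB -> HIT
vaddr=126: (3,3) not in TLB -> MISS, insert

Answer: MISS MISS HIT HIT MISS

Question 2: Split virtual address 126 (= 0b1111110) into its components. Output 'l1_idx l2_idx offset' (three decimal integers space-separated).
vaddr = 126 = 0b1111110
  top 2 bits -> l1_idx = 3
  next 2 bits -> l2_idx = 3
  bottom 3 bits -> offset = 6

Answer: 3 3 6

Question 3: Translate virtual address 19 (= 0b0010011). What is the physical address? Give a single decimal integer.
vaddr = 19 = 0b0010011
Split: l1_idx=0, l2_idx=2, offset=3
L1[0] = 2
L2[2][2] = 23
paddr = 23 * 8 + 3 = 187

Answer: 187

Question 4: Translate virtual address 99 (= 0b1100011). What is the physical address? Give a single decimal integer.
vaddr = 99 = 0b1100011
Split: l1_idx=3, l2_idx=0, offset=3
L1[3] = 0
L2[0][0] = 20
paddr = 20 * 8 + 3 = 163

Answer: 163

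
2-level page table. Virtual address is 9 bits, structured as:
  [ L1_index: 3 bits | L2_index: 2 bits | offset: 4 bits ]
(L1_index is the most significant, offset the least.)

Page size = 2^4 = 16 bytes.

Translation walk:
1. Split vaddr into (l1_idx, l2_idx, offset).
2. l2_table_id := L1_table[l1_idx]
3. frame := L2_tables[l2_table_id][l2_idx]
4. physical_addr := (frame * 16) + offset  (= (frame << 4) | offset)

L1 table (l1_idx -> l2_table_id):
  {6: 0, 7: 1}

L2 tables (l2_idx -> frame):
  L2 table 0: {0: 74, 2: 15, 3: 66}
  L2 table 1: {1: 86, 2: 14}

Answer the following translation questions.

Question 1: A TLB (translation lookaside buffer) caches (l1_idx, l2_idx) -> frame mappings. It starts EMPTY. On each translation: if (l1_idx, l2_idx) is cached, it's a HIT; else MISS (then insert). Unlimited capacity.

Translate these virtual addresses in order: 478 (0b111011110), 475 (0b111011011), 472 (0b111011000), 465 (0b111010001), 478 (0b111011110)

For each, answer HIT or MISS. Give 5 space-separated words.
vaddr=478: (7,1) not in TLB -> MISS, insert
vaddr=475: (7,1) in TLB -> HIT
vaddr=472: (7,1) in TLB -> HIT
vaddr=465: (7,1) in TLB -> HIT
vaddr=478: (7,1) in TLB -> HIT

Answer: MISS HIT HIT HIT HIT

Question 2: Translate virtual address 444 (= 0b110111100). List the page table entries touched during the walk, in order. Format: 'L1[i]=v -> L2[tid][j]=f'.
vaddr = 444 = 0b110111100
Split: l1_idx=6, l2_idx=3, offset=12

Answer: L1[6]=0 -> L2[0][3]=66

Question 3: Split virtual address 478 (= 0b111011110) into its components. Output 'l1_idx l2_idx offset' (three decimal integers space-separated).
Answer: 7 1 14

Derivation:
vaddr = 478 = 0b111011110
  top 3 bits -> l1_idx = 7
  next 2 bits -> l2_idx = 1
  bottom 4 bits -> offset = 14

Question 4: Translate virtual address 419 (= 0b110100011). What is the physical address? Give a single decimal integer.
vaddr = 419 = 0b110100011
Split: l1_idx=6, l2_idx=2, offset=3
L1[6] = 0
L2[0][2] = 15
paddr = 15 * 16 + 3 = 243

Answer: 243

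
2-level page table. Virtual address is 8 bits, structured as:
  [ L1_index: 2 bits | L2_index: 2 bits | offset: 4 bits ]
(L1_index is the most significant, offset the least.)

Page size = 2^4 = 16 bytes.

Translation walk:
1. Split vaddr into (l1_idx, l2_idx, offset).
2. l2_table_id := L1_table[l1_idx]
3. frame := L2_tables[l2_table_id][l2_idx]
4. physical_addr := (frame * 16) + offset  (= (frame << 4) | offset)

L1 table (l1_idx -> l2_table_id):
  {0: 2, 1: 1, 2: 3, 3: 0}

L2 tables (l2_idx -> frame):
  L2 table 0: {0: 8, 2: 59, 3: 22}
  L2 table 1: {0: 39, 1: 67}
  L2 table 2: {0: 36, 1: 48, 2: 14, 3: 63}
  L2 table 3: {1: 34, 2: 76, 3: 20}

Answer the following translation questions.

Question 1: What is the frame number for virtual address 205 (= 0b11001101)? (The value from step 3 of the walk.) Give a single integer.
vaddr = 205: l1_idx=3, l2_idx=0
L1[3] = 0; L2[0][0] = 8

Answer: 8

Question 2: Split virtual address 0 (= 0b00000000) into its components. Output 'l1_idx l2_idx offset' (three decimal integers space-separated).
Answer: 0 0 0

Derivation:
vaddr = 0 = 0b00000000
  top 2 bits -> l1_idx = 0
  next 2 bits -> l2_idx = 0
  bottom 4 bits -> offset = 0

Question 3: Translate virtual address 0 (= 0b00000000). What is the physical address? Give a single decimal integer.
Answer: 576

Derivation:
vaddr = 0 = 0b00000000
Split: l1_idx=0, l2_idx=0, offset=0
L1[0] = 2
L2[2][0] = 36
paddr = 36 * 16 + 0 = 576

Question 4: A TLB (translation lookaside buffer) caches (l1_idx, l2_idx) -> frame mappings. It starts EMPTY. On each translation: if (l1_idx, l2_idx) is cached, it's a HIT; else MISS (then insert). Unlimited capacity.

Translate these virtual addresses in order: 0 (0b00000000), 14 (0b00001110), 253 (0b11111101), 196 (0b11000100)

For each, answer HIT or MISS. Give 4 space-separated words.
vaddr=0: (0,0) not in TLB -> MISS, insert
vaddr=14: (0,0) in TLB -> HIT
vaddr=253: (3,3) not in TLB -> MISS, insert
vaddr=196: (3,0) not in TLB -> MISS, insert

Answer: MISS HIT MISS MISS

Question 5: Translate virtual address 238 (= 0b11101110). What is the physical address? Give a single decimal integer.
vaddr = 238 = 0b11101110
Split: l1_idx=3, l2_idx=2, offset=14
L1[3] = 0
L2[0][2] = 59
paddr = 59 * 16 + 14 = 958

Answer: 958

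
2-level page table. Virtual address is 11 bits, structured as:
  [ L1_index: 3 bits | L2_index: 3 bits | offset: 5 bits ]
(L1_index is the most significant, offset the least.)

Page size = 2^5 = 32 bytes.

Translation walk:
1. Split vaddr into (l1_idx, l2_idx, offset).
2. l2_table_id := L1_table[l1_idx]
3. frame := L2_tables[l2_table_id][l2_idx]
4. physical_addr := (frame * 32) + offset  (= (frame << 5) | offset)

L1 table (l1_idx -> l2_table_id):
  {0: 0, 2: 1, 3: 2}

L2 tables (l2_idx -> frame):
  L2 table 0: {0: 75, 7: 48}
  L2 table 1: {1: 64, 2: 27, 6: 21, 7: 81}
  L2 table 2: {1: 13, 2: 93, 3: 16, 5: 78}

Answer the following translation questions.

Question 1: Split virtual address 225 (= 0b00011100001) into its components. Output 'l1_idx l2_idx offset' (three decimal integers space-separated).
Answer: 0 7 1

Derivation:
vaddr = 225 = 0b00011100001
  top 3 bits -> l1_idx = 0
  next 3 bits -> l2_idx = 7
  bottom 5 bits -> offset = 1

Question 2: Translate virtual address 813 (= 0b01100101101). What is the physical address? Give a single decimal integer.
Answer: 429

Derivation:
vaddr = 813 = 0b01100101101
Split: l1_idx=3, l2_idx=1, offset=13
L1[3] = 2
L2[2][1] = 13
paddr = 13 * 32 + 13 = 429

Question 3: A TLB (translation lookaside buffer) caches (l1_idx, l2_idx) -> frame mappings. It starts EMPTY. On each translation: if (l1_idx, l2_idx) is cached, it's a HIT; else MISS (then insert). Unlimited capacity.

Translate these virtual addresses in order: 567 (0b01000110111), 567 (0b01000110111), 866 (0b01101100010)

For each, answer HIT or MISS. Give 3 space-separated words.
vaddr=567: (2,1) not in TLB -> MISS, insert
vaddr=567: (2,1) in TLB -> HIT
vaddr=866: (3,3) not in TLB -> MISS, insert

Answer: MISS HIT MISS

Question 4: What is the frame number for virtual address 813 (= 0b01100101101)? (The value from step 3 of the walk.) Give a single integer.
vaddr = 813: l1_idx=3, l2_idx=1
L1[3] = 2; L2[2][1] = 13

Answer: 13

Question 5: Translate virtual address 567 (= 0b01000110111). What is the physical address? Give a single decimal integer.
Answer: 2071

Derivation:
vaddr = 567 = 0b01000110111
Split: l1_idx=2, l2_idx=1, offset=23
L1[2] = 1
L2[1][1] = 64
paddr = 64 * 32 + 23 = 2071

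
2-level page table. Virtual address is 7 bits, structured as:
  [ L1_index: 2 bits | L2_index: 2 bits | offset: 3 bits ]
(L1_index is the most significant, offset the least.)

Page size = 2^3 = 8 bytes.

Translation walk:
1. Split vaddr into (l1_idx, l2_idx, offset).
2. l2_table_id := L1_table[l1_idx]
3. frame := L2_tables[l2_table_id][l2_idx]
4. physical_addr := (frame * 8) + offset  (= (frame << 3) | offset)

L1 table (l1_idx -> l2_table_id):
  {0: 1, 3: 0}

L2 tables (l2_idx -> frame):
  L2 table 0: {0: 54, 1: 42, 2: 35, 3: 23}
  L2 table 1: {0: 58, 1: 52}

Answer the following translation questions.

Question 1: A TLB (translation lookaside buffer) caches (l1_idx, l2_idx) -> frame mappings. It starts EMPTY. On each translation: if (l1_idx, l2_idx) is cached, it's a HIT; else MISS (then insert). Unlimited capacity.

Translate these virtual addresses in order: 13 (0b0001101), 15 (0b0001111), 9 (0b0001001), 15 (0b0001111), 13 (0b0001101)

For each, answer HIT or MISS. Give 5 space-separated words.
vaddr=13: (0,1) not in TLB -> MISS, insert
vaddr=15: (0,1) in TLB -> HIT
vaddr=9: (0,1) in TLB -> HIT
vaddr=15: (0,1) in TLB -> HIT
vaddr=13: (0,1) in TLB -> HIT

Answer: MISS HIT HIT HIT HIT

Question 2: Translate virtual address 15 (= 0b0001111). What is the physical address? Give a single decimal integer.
Answer: 423

Derivation:
vaddr = 15 = 0b0001111
Split: l1_idx=0, l2_idx=1, offset=7
L1[0] = 1
L2[1][1] = 52
paddr = 52 * 8 + 7 = 423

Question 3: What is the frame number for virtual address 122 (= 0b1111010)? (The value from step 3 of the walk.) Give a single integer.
vaddr = 122: l1_idx=3, l2_idx=3
L1[3] = 0; L2[0][3] = 23

Answer: 23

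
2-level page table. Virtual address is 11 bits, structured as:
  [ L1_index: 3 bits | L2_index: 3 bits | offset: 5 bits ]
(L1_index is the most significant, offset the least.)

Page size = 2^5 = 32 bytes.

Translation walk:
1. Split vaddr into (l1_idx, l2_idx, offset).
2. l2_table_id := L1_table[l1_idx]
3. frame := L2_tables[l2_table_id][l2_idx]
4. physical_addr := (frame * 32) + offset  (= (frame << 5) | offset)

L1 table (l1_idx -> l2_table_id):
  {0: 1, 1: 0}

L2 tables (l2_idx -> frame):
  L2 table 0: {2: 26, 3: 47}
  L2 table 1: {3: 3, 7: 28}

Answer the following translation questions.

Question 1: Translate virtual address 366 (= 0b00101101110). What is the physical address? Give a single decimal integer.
vaddr = 366 = 0b00101101110
Split: l1_idx=1, l2_idx=3, offset=14
L1[1] = 0
L2[0][3] = 47
paddr = 47 * 32 + 14 = 1518

Answer: 1518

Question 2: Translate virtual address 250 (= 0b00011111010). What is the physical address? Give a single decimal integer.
vaddr = 250 = 0b00011111010
Split: l1_idx=0, l2_idx=7, offset=26
L1[0] = 1
L2[1][7] = 28
paddr = 28 * 32 + 26 = 922

Answer: 922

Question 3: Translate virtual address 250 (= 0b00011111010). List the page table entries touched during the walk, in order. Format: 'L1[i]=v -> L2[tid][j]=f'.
Answer: L1[0]=1 -> L2[1][7]=28

Derivation:
vaddr = 250 = 0b00011111010
Split: l1_idx=0, l2_idx=7, offset=26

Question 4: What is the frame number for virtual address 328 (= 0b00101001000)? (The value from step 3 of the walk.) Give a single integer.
Answer: 26

Derivation:
vaddr = 328: l1_idx=1, l2_idx=2
L1[1] = 0; L2[0][2] = 26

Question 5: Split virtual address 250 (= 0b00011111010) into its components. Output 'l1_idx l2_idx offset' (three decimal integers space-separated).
Answer: 0 7 26

Derivation:
vaddr = 250 = 0b00011111010
  top 3 bits -> l1_idx = 0
  next 3 bits -> l2_idx = 7
  bottom 5 bits -> offset = 26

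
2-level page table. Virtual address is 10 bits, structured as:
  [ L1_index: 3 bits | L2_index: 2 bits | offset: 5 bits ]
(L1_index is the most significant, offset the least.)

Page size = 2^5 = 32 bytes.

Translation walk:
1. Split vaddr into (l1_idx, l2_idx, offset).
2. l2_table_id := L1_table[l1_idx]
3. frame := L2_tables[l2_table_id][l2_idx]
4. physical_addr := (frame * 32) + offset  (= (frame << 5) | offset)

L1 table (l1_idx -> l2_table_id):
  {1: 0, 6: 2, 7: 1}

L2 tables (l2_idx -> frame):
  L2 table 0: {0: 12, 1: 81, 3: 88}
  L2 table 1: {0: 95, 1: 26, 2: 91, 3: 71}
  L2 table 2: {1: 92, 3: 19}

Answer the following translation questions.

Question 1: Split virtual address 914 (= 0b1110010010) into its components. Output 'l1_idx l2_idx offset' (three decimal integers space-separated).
Answer: 7 0 18

Derivation:
vaddr = 914 = 0b1110010010
  top 3 bits -> l1_idx = 7
  next 2 bits -> l2_idx = 0
  bottom 5 bits -> offset = 18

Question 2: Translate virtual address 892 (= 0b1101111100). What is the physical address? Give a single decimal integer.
Answer: 636

Derivation:
vaddr = 892 = 0b1101111100
Split: l1_idx=6, l2_idx=3, offset=28
L1[6] = 2
L2[2][3] = 19
paddr = 19 * 32 + 28 = 636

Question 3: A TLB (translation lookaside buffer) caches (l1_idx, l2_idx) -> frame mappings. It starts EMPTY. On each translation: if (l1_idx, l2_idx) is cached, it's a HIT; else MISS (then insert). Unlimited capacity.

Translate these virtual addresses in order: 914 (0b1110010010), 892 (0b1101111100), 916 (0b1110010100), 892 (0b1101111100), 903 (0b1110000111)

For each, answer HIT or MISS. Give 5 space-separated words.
vaddr=914: (7,0) not in TLB -> MISS, insert
vaddr=892: (6,3) not in TLB -> MISS, insert
vaddr=916: (7,0) in TLB -> HIT
vaddr=892: (6,3) in TLB -> HIT
vaddr=903: (7,0) in TLB -> HIT

Answer: MISS MISS HIT HIT HIT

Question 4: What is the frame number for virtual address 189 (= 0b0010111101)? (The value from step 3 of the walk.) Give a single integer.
Answer: 81

Derivation:
vaddr = 189: l1_idx=1, l2_idx=1
L1[1] = 0; L2[0][1] = 81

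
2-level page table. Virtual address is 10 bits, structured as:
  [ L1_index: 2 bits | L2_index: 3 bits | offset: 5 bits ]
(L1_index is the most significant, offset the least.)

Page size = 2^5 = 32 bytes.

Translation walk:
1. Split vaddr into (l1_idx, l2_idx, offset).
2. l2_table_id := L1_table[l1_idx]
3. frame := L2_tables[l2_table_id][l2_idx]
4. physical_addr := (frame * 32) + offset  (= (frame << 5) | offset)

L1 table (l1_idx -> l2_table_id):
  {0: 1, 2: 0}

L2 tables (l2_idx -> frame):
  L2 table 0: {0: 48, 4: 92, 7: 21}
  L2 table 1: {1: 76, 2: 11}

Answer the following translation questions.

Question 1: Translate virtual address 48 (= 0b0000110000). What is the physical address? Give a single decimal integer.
Answer: 2448

Derivation:
vaddr = 48 = 0b0000110000
Split: l1_idx=0, l2_idx=1, offset=16
L1[0] = 1
L2[1][1] = 76
paddr = 76 * 32 + 16 = 2448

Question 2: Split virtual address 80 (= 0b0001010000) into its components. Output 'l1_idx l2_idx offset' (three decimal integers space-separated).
Answer: 0 2 16

Derivation:
vaddr = 80 = 0b0001010000
  top 2 bits -> l1_idx = 0
  next 3 bits -> l2_idx = 2
  bottom 5 bits -> offset = 16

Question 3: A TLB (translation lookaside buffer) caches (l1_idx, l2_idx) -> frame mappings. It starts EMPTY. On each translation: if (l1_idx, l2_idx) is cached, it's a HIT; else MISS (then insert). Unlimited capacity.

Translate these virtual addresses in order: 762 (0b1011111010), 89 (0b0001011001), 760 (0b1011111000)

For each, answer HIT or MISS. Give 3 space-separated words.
vaddr=762: (2,7) not in TLB -> MISS, insert
vaddr=89: (0,2) not in TLB -> MISS, insert
vaddr=760: (2,7) in TLB -> HIT

Answer: MISS MISS HIT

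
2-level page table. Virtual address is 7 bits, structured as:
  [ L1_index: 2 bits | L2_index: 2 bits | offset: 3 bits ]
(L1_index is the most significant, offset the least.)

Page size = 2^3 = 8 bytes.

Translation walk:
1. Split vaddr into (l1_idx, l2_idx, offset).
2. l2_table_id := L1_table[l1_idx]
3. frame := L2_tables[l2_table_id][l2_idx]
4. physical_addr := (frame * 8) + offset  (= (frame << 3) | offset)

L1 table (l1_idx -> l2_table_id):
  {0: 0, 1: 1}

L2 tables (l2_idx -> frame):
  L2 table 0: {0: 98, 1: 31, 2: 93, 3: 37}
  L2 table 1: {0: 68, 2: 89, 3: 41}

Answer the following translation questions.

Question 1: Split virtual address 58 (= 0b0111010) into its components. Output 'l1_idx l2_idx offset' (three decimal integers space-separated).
vaddr = 58 = 0b0111010
  top 2 bits -> l1_idx = 1
  next 2 bits -> l2_idx = 3
  bottom 3 bits -> offset = 2

Answer: 1 3 2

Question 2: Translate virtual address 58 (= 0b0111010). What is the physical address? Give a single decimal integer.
Answer: 330

Derivation:
vaddr = 58 = 0b0111010
Split: l1_idx=1, l2_idx=3, offset=2
L1[1] = 1
L2[1][3] = 41
paddr = 41 * 8 + 2 = 330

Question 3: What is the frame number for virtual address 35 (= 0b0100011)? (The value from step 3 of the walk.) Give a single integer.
Answer: 68

Derivation:
vaddr = 35: l1_idx=1, l2_idx=0
L1[1] = 1; L2[1][0] = 68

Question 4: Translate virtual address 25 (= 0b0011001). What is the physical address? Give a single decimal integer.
Answer: 297

Derivation:
vaddr = 25 = 0b0011001
Split: l1_idx=0, l2_idx=3, offset=1
L1[0] = 0
L2[0][3] = 37
paddr = 37 * 8 + 1 = 297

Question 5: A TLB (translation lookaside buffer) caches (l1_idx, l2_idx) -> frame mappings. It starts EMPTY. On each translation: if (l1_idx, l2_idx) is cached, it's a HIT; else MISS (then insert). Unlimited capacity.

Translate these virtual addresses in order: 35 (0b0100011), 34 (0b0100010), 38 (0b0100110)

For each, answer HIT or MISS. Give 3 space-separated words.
vaddr=35: (1,0) not in TLB -> MISS, insert
vaddr=34: (1,0) in TLB -> HIT
vaddr=38: (1,0) in TLB -> HIT

Answer: MISS HIT HIT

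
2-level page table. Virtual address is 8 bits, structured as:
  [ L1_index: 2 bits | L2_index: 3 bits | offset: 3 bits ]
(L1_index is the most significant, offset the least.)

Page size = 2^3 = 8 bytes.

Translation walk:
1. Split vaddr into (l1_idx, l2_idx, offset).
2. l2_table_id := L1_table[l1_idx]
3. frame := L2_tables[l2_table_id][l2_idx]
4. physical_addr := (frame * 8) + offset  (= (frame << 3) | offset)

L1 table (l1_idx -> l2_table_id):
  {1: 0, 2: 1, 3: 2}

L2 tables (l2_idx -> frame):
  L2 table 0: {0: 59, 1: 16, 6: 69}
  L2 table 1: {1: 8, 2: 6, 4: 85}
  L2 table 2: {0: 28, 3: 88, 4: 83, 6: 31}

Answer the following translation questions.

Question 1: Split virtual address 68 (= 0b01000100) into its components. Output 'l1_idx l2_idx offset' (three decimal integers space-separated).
Answer: 1 0 4

Derivation:
vaddr = 68 = 0b01000100
  top 2 bits -> l1_idx = 1
  next 3 bits -> l2_idx = 0
  bottom 3 bits -> offset = 4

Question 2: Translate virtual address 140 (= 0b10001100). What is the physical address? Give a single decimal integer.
Answer: 68

Derivation:
vaddr = 140 = 0b10001100
Split: l1_idx=2, l2_idx=1, offset=4
L1[2] = 1
L2[1][1] = 8
paddr = 8 * 8 + 4 = 68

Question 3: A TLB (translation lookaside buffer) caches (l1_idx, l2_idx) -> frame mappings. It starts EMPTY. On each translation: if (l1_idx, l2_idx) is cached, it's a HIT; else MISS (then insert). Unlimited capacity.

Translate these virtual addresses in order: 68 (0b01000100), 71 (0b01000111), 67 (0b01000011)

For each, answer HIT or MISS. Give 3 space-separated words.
Answer: MISS HIT HIT

Derivation:
vaddr=68: (1,0) not in TLB -> MISS, insert
vaddr=71: (1,0) in TLB -> HIT
vaddr=67: (1,0) in TLB -> HIT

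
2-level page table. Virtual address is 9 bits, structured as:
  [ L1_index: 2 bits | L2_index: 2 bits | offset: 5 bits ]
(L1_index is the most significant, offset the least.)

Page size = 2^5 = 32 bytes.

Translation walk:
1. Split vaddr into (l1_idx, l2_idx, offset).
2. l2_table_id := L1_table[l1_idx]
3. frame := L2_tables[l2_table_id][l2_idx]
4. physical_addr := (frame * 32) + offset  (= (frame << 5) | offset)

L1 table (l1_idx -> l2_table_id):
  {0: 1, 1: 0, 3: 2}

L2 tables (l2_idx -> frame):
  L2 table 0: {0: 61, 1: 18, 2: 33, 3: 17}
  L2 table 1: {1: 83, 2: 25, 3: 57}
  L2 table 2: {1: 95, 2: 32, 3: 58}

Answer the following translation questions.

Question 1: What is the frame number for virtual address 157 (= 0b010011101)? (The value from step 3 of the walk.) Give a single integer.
Answer: 61

Derivation:
vaddr = 157: l1_idx=1, l2_idx=0
L1[1] = 0; L2[0][0] = 61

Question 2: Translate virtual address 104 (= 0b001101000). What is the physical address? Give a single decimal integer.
Answer: 1832

Derivation:
vaddr = 104 = 0b001101000
Split: l1_idx=0, l2_idx=3, offset=8
L1[0] = 1
L2[1][3] = 57
paddr = 57 * 32 + 8 = 1832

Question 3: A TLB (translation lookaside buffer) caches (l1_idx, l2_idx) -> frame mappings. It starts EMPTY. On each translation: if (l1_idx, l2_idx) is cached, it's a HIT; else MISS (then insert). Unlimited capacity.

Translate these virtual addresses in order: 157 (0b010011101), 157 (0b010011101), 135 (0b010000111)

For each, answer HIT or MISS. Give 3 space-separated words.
Answer: MISS HIT HIT

Derivation:
vaddr=157: (1,0) not in TLB -> MISS, insert
vaddr=157: (1,0) in TLB -> HIT
vaddr=135: (1,0) in TLB -> HIT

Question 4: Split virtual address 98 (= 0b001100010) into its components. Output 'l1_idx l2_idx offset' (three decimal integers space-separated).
vaddr = 98 = 0b001100010
  top 2 bits -> l1_idx = 0
  next 2 bits -> l2_idx = 3
  bottom 5 bits -> offset = 2

Answer: 0 3 2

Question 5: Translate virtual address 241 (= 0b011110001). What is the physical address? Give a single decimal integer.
vaddr = 241 = 0b011110001
Split: l1_idx=1, l2_idx=3, offset=17
L1[1] = 0
L2[0][3] = 17
paddr = 17 * 32 + 17 = 561

Answer: 561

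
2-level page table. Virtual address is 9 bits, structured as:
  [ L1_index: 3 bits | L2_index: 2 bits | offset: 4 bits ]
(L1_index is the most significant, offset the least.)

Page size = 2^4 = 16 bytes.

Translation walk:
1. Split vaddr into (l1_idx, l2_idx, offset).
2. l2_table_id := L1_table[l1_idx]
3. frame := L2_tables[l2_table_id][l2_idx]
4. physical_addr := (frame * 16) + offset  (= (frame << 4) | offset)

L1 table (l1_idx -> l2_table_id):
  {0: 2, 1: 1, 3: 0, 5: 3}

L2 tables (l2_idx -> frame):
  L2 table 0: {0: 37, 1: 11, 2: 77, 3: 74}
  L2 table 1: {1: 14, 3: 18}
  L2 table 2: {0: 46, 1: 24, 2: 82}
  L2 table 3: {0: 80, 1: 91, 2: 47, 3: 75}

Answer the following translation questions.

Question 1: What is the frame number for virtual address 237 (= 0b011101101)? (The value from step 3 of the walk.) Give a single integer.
Answer: 77

Derivation:
vaddr = 237: l1_idx=3, l2_idx=2
L1[3] = 0; L2[0][2] = 77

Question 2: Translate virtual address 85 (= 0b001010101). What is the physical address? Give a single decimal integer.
Answer: 229

Derivation:
vaddr = 85 = 0b001010101
Split: l1_idx=1, l2_idx=1, offset=5
L1[1] = 1
L2[1][1] = 14
paddr = 14 * 16 + 5 = 229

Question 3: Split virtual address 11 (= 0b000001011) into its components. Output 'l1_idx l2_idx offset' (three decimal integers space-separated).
Answer: 0 0 11

Derivation:
vaddr = 11 = 0b000001011
  top 3 bits -> l1_idx = 0
  next 2 bits -> l2_idx = 0
  bottom 4 bits -> offset = 11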